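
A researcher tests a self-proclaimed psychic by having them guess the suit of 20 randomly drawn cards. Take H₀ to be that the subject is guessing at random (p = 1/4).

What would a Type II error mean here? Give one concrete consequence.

A Type II error is failing to reject H₀ when H₀ is false.
Here that means concluding there is no evidence of ability when actually the subject performs better than chance.

A Type II error would mean concluding that the subject is guessing at random (p = 1/4) (or at least failing to establish that the subject performs better than chance) when in fact the subject performs better than chance. Consequence: genuine ability (if it existed) would go unrecognized.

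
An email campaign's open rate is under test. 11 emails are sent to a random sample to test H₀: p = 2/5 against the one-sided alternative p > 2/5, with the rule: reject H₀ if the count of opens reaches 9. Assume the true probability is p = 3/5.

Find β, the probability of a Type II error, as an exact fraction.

8604328/9765625

A Type II error is failing to reject when Ha holds: with p = 3/5, β = P(K ≤ 8).
Summing C(11,j)·(3/5)^j·(2/5)^{11-j} for j = 0..8 gives 8604328/9765625.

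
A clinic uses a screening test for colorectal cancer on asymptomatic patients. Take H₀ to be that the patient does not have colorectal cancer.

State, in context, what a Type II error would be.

A Type II error is failing to reject H₀ when H₀ is false.
Here that means clearing the patient as negative when actually the patient has colorectal cancer.

A Type II error would mean concluding that the patient does not have colorectal cancer (or at least failing to establish that the patient has colorectal cancer) when in fact the patient has colorectal cancer.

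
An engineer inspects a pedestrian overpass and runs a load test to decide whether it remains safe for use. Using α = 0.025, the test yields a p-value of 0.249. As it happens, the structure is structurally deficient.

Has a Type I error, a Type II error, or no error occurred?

Type II error

The conventional null hypothesis is that the structure meets the required load capacity (safe).
Since p = 0.249 ≥ α = 0.025, H₀ is not rejected.
H₀ is false (actually the structure is structurally deficient).
Failing to reject a false H₀ is a Type II error.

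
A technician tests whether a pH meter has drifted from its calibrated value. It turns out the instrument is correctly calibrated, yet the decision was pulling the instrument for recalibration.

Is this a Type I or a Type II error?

Type I error

The null hypothesis here is that the instrument is correctly calibrated.
'Pulling the instrument for recalibration' corresponds to rejecting H₀.
H₀ was rejected but H₀ is true — a Type I error (false positive).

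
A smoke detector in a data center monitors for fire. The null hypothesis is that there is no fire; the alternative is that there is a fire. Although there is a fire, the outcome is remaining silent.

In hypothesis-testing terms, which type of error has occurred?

'Remaining silent' corresponds to failing to reject H₀.
H₀ was not rejected but H₀ is false — a Type II error (false negative).

Type II error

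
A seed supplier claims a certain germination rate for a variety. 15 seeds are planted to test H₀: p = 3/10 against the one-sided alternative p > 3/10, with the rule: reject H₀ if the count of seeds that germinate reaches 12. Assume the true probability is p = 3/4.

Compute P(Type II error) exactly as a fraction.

A Type II error is failing to reject when Ha holds: with p = 3/4, β = P(X ≤ 11).
Summing C(15,j)·(3/4)^j·(1/4)^{15-j} for j = 0..11 gives 144609703/268435456.

144609703/268435456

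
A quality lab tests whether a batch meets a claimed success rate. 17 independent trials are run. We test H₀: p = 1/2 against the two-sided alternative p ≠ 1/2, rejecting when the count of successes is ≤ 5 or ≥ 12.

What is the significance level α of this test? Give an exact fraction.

4701/32768

Under H₀, X ~ Binomial(17, 1/2); α is the probability of landing in either tail, P(X ≤ 5) + P(X ≥ 12).
By symmetry, α = 2·P(X ≤ 5) = 2·(1 + 17 + 136 + 680 + 2380 + 6188)/131072 = 18804/131072 = 4701/32768.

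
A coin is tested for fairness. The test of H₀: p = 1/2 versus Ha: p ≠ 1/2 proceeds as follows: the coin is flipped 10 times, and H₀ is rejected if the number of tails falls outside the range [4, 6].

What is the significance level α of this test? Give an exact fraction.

11/32

α = P(S ≤ 3 or S ≥ 7 | p = 1/2), S ~ Binomial(10, 1/2).
Each tail has probability (1 + 10 + 45 + 120)/1024; doubling gives α = 352/1024 = 11/32.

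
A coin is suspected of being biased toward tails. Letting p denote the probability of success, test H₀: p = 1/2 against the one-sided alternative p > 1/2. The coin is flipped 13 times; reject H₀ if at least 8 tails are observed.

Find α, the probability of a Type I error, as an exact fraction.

The Type I error probability is α = P(X ≥ 8) computed under H₀, where X ~ Binomial(13, 1/2).
Summing the upper tail: (1287 + 715 + 286 + 78 + 13 + 1) / 2^13 = 2380/8192 = 595/2048.

595/2048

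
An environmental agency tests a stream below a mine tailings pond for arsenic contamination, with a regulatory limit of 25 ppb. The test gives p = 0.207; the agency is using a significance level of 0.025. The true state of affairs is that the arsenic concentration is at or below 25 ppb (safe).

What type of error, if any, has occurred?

No error — this is a correct decision.

The conventional null hypothesis is that the arsenic concentration is at or below 25 ppb (safe).
Since p = 0.207 ≥ α = 0.025, H₀ is not rejected.
H₀ is true (actually the arsenic concentration is at or below 25 ppb (safe)).
The decision matches the true state — no error.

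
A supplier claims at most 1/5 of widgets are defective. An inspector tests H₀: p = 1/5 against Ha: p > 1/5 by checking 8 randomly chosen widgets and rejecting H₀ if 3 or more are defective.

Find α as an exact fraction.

Under H₀, Y ~ Binomial(8, 1/5); the Type I error rate is P(Y ≥ 3).
Via the complement, α = 1 − Σ_{j=0}^{2} C(8,j)(1/5)^j(4/5)^{8-j} = 79329/390625.

79329/390625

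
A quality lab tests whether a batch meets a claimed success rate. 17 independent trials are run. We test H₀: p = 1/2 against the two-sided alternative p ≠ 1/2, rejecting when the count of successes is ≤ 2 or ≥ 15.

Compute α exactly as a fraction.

Under H₀, S ~ Binomial(17, 1/2); α is the probability of landing in either tail, P(S ≤ 2) + P(S ≥ 15).
Each tail has probability (1 + 17 + 136)/131072; doubling gives α = 308/131072 = 77/32768.

77/32768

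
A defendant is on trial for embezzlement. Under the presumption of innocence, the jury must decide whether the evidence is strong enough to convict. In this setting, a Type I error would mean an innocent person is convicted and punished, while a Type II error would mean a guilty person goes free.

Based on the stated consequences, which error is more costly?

Type I error

The Type I consequence (an innocent person is convicted and punished) is more severe than the Type II consequence (a guilty person goes free).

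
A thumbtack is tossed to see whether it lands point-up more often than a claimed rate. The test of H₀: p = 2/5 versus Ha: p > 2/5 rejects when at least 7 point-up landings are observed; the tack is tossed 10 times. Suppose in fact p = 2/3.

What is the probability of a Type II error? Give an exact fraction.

β = P(fail to reject H₀ | Ha true) = P(K ≤ 6 | p = 2/3), K ~ Binomial(10, 2/3).
Equivalently, β = 1 − P(K ≥ 7) = 8675/19683.

8675/19683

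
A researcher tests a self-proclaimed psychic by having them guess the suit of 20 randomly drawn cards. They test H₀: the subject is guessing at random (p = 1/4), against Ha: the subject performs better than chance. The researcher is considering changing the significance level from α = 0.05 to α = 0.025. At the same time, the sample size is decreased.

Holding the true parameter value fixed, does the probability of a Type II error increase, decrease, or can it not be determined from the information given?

Lowering α raises the bar for rejection; under Ha, the test now fails to reject on outcomes it previously would have rejected. With less data the test statistic is noisier; under Ha, more outcomes land inside the acceptance region. Both changes push β in the same direction.

It increases.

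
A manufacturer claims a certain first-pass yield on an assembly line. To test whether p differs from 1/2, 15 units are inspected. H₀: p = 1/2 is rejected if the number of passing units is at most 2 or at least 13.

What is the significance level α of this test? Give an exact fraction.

The significance level is the null-hypothesis probability of the rejection region {≤2} ∪ {≥13}.
The two tails are symmetric, so α = 2·(1 + 15 + 105)/2^15 = 242/32768 = 121/16384.

121/16384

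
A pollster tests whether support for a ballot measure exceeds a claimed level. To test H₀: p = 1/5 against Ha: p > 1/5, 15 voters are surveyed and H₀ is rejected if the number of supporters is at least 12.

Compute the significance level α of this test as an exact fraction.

30861/30517578125

Under H₀, Y ~ Binomial(15, 1/5), and α = P(Y ≥ 12).
Summing C(15,j)(1/5)^j(4/5)^{15−j} for j = 12,…,15 gives 30861/30517578125.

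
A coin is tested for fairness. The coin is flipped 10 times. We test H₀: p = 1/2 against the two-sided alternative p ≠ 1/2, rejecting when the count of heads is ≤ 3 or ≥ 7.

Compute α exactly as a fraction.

11/32

α = P(S ≤ 3 or S ≥ 7 | p = 1/2), S ~ Binomial(10, 1/2).
By symmetry, α = 2·P(S ≤ 3) = 2·(1 + 10 + 45 + 120)/1024 = 352/1024 = 11/32.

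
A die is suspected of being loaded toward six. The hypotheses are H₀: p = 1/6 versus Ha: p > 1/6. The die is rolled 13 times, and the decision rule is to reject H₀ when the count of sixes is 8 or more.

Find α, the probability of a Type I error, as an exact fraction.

Under H₀, Y ~ Binomial(13, 1/6), and α = P(Y ≥ 8).
P(Y ≥ 8) = Σ_{j=8}^{13} C(13,j)·(1/6)^j·(5/6)^{13-j} = 13909/40310784.

13909/40310784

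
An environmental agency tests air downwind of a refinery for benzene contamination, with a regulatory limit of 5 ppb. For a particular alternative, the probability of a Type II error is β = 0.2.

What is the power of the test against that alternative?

Power = 1 − β = 1 − 0.2 = 0.8.

0.8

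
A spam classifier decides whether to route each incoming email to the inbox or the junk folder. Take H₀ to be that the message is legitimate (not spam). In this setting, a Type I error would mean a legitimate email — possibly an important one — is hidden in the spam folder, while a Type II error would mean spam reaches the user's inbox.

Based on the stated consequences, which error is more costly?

The Type I consequence (a legitimate email — possibly an important one — is hidden in the spam folder) is more severe than the Type II consequence (spam reaches the user's inbox).

Type I error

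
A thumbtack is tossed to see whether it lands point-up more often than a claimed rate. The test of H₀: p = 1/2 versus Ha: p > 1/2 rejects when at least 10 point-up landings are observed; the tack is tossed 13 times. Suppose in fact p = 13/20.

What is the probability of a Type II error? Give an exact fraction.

739046497348117/1024000000000000

Under the alternative p = 13/20, S ~ Binomial(13, 13/20); β is the probability the test does not reject, P(S < 10).
Adding the binomial probabilities P(S=0)+…+P(S=9) at p = 13/20 gives 739046497348117/1024000000000000.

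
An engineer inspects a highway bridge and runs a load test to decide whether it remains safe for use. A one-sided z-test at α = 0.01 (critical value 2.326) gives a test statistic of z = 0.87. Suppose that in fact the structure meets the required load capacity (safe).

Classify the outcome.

No error (correct decision).

The conventional null hypothesis is that the structure meets the required load capacity (safe).
Since z = 0.87 ≤ z* = 2.326, H₀ is not rejected.
H₀ is true (actually the structure meets the required load capacity (safe)).
The decision matches the true state — no error.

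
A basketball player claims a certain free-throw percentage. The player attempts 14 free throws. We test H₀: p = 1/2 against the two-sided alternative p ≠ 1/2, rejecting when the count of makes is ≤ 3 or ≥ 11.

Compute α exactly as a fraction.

235/4096

α = P(Y ≤ 3 or Y ≥ 11 | p = 1/2), Y ~ Binomial(14, 1/2).
By symmetry, α = 2·P(Y ≤ 3) = 2·(1 + 14 + 91 + 364)/16384 = 940/16384 = 235/4096.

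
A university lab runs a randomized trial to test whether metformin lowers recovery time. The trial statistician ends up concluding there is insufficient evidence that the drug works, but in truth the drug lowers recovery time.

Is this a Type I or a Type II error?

The null hypothesis here is that the drug has no effect on recovery time.
'Concluding there is insufficient evidence that the drug works' corresponds to failing to reject H₀.
H₀ was not rejected but H₀ is false — a Type II error (false negative).

Type II error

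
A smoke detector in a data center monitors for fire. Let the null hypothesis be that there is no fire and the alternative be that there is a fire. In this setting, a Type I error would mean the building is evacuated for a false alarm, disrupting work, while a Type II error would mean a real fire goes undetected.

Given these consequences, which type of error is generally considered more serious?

Type II error

The Type II consequence (a real fire goes undetected) is more severe than the Type I consequence (the building is evacuated for a false alarm, disrupting work).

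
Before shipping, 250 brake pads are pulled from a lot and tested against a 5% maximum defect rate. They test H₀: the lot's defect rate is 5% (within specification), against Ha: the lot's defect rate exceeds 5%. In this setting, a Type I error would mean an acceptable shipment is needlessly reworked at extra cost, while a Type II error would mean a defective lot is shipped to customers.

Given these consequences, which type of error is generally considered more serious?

Type II error

The Type II consequence (a defective lot is shipped to customers) is more severe than the Type I consequence (an acceptable shipment is needlessly reworked at extra cost).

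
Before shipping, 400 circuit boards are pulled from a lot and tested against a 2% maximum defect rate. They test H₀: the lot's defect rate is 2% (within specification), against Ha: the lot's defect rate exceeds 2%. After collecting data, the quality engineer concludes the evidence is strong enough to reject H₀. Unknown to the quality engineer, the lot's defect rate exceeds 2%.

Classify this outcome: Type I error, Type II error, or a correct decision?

The test rejected a false H₀ — the decision matches the true state.

No error (correct decision).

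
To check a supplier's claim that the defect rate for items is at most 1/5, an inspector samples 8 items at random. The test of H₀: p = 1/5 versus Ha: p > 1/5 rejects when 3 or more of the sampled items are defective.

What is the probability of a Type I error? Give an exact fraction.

α = P(reject H₀ | H₀ true) = P(Y ≥ 3 | p = 1/5), Y ~ Binomial(8, 1/5).
α = 1 − P(Y ≤ 2) = 1 − 311296/390625 = 79329/390625.

79329/390625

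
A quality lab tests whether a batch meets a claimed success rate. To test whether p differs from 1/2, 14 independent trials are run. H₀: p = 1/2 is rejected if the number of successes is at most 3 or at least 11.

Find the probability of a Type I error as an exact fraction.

235/4096

Under H₀, Y ~ Binomial(14, 1/2); α is the probability of landing in either tail, P(Y ≤ 3) + P(Y ≥ 11).
The two tails are symmetric, so α = 2·(1 + 14 + 91 + 364)/2^14 = 940/16384 = 235/4096.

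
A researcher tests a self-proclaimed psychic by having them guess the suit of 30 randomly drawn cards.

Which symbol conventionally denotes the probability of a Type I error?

P(Type I error) = P(reject H₀ | H₀ true) = α, the significance level.

α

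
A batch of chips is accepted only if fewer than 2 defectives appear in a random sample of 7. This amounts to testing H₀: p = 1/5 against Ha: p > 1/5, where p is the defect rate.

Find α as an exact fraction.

33069/78125

Under H₀, K ~ Binomial(7, 1/5); the Type I error rate is P(K ≥ 2).
α = 1 − P(K ≤ 1) = 1 − 45056/78125 = 33069/78125.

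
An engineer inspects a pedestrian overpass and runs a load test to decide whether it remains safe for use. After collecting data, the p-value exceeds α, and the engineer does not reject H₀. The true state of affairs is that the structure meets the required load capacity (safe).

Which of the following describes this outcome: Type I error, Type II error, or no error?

The conventional null hypothesis here is that the structure meets the required load capacity (safe).
The test retained a true H₀ — the decision matches the true state.

No error (correct decision).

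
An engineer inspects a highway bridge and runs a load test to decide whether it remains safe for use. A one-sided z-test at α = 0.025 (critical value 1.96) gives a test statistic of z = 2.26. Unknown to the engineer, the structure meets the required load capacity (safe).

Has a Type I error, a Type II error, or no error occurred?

The conventional null hypothesis is that the structure meets the required load capacity (safe).
Since z = 2.26 > z* = 1.96, H₀ is rejected.
H₀ is true (actually the structure meets the required load capacity (safe)).
Rejecting a true H₀ is a Type I error.

Type I error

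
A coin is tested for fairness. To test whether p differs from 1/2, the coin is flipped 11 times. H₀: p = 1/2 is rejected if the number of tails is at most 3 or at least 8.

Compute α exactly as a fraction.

29/128

α = P(K ≤ 3 or K ≥ 8 | p = 1/2), K ~ Binomial(11, 1/2).
By symmetry, α = 2·P(K ≤ 3) = 2·(1 + 11 + 55 + 165)/2048 = 464/2048 = 29/128.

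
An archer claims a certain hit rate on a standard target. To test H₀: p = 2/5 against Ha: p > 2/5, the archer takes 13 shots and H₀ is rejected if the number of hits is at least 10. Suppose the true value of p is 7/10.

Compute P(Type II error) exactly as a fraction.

Under the alternative p = 7/10, Y ~ Binomial(13, 7/10); β is the probability the test does not reject, P(Y < 10).
Summing C(13,j)·(7/10)^j·(3/10)^{13-j} for j = 0..9 gives 579394354239/1000000000000.

579394354239/1000000000000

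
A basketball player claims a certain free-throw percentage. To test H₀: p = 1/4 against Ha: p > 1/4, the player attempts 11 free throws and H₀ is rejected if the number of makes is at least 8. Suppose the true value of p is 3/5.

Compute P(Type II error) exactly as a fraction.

6872224/9765625

Under the alternative p = 3/5, K ~ Binomial(11, 3/5); β is the probability the test does not reject, P(K < 8).
Adding the binomial probabilities P(K=0)+…+P(K=7) at p = 3/5 gives 6872224/9765625.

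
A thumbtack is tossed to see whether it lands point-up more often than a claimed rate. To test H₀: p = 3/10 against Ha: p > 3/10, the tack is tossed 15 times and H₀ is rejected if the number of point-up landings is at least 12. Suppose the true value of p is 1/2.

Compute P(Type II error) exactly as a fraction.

503/512

β = P(fail to reject H₀ | Ha true) = P(Y ≤ 11 | p = 1/2), Y ~ Binomial(15, 1/2).
Adding the binomial probabilities P(Y=0)+…+P(Y=11) at p = 1/2 gives 503/512.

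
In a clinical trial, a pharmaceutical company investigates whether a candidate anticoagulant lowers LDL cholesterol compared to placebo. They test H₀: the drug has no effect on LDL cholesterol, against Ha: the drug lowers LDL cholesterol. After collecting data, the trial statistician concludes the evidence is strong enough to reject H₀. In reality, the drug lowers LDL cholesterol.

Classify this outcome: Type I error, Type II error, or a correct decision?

The test rejected a false H₀ — the decision matches the true state.

No error (correct decision).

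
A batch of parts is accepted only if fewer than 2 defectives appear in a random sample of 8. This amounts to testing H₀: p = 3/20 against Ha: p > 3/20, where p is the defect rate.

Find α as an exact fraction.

8776114407/25600000000

α = P(reject H₀ | H₀ true) = P(K ≥ 2 | p = 3/20), K ~ Binomial(8, 3/20).
Via the complement, α = 1 − Σ_{j=0}^{1} C(8,j)(3/20)^j(17/20)^{8-j} = 8776114407/25600000000.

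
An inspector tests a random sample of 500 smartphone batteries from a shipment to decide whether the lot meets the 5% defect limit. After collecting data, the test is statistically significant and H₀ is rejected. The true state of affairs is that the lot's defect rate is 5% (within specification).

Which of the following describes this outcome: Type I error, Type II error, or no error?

The conventional null hypothesis here is that the lot's defect rate is 5% (within specification).
H₀ was rejected, but H₀ is actually true.
Rejecting a true null hypothesis is a Type I error (false positive).

Type I error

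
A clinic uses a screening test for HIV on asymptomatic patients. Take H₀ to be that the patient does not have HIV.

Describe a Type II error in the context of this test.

A Type II error would mean concluding that the patient does not have HIV (or at least failing to establish that the patient has HIV) when in fact the patient has HIV.

A Type II error is failing to reject H₀ when H₀ is false.
Here that means clearing the patient as negative when actually the patient has HIV.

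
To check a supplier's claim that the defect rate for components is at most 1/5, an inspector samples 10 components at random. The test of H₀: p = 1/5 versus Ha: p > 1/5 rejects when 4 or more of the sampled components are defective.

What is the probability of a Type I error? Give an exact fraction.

Under H₀, K ~ Binomial(10, 1/5); the Type I error rate is P(K ≥ 4).
Computing the lower-tail complement: 1 − 8585216/9765625 = 1180409/9765625.

1180409/9765625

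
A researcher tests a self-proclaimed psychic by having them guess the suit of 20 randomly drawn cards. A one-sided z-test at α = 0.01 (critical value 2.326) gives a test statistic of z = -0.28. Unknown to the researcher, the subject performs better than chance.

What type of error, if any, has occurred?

Type II error

The conventional null hypothesis is that the subject is guessing at random (p = 1/4).
Since z = -0.28 ≤ z* = 2.326, H₀ is not rejected.
H₀ is false (actually the subject performs better than chance).
Failing to reject a false H₀ is a Type II error.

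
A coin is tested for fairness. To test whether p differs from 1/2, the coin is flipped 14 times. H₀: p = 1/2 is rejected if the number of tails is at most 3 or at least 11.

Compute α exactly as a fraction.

235/4096

Under H₀, X ~ Binomial(14, 1/2); α is the probability of landing in either tail, P(X ≤ 3) + P(X ≥ 11).
Each tail has probability (1 + 14 + 91 + 364)/16384; doubling gives α = 940/16384 = 235/4096.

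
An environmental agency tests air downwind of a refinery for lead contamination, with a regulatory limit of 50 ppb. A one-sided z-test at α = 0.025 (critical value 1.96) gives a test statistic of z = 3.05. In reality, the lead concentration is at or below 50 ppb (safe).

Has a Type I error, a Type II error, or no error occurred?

Type I error

The conventional null hypothesis is that the lead concentration is at or below 50 ppb (safe).
Since z = 3.05 > z* = 1.96, H₀ is rejected.
H₀ is true (actually the lead concentration is at or below 50 ppb (safe)).
Rejecting a true H₀ is a Type I error.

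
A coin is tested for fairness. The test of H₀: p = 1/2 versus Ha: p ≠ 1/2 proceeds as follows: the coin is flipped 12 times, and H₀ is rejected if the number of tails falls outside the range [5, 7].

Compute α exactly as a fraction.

397/1024

The significance level is the null-hypothesis probability of the rejection region {≤4} ∪ {≥8}.
By symmetry, α = 2·P(K ≤ 4) = 2·(1 + 12 + 66 + 220 + 495)/4096 = 1588/4096 = 397/1024.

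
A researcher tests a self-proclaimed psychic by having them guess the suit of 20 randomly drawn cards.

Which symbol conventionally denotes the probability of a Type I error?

α

P(Type I error) = P(reject H₀ | H₀ true) = α, the significance level.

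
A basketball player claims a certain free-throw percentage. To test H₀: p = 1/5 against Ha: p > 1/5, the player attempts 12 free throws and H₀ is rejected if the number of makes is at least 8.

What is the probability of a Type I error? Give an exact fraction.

28381/48828125

The Type I error probability is α = P(Y ≥ 8) computed under H₀, where Y ~ Binomial(12, 1/5).
P(Y ≥ 8) = Σ_{j=8}^{12} C(12,j)·(1/5)^j·(4/5)^{12-j} = 28381/48828125.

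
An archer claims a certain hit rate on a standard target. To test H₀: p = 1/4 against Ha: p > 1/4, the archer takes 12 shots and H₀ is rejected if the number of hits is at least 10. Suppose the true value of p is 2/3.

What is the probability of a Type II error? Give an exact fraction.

A Type II error is failing to reject when Ha holds: with p = 2/3, β = P(Y ≤ 9).
Summing C(12,j)·(2/3)^j·(1/3)^{12-j} for j = 0..9 gives 435185/531441.

435185/531441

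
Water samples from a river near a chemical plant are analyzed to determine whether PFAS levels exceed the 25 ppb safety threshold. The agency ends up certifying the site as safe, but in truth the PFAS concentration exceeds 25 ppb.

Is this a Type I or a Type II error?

The null hypothesis here is that the PFAS concentration is at or below 25 ppb (safe).
'Certifying the site as safe' corresponds to failing to reject H₀.
H₀ was not rejected but H₀ is false — a Type II error (false negative).

Type II error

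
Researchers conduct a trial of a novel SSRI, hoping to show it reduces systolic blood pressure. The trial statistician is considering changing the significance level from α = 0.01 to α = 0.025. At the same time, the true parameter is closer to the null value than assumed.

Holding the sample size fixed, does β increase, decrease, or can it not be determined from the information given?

Cannot be determined from the information given.

The first change alone would make β decrease; the second alone would make β increase. Which effect dominates depends on the magnitudes, which are not given.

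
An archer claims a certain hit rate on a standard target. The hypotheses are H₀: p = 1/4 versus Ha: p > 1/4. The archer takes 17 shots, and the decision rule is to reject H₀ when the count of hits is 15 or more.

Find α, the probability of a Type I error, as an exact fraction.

α = P(reject H₀ | H₀ true) = P(Y ≥ 15 | p = 1/4), with Y ~ Binomial(17, 1/4).
P(Y ≥ 15) = Σ_{j=15}^{17} C(17,j)·(1/4)^j·(3/4)^{17-j} = 319/4294967296.

319/4294967296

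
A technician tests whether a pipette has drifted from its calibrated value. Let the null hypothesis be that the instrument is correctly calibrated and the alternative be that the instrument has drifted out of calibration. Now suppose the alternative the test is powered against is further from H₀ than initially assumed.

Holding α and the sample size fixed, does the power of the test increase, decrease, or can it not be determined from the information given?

It increases.

A larger true effect moves the Ha sampling distribution further from the H₀ critical value, making rejection more likely when Ha is true.
Since power = 1 − β and β decreases, power increases.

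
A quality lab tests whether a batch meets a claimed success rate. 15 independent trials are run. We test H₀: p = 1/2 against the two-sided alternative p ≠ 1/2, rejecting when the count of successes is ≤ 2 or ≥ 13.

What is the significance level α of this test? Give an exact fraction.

121/16384

The significance level is the null-hypothesis probability of the rejection region {≤2} ∪ {≥13}.
By symmetry, α = 2·P(K ≤ 2) = 2·(1 + 15 + 105)/32768 = 242/32768 = 121/16384.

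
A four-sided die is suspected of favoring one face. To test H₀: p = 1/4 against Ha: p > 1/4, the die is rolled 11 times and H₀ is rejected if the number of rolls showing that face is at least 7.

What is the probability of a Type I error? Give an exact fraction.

15857/2097152

The Type I error probability is α = P(Y ≥ 7) computed under H₀, where Y ~ Binomial(11, 1/4).
P(Y ≥ 7) = Σ_{j=7}^{11} C(11,j)·(1/4)^j·(3/4)^{11-j} = 15857/2097152.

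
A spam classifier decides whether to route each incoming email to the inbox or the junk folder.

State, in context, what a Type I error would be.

With the conventional null hypothesis that the message is legitimate (not spam):
A Type I error is rejecting H₀ when H₀ is true.
Here that means sending the message to the spam folder when actually the message is legitimate (not spam).

A Type I error would mean concluding that the message is spam when in fact the message is legitimate (not spam).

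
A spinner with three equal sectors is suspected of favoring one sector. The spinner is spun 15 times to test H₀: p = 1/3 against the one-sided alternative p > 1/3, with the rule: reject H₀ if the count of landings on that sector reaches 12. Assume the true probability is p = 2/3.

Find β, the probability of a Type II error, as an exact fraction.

11346539/14348907

A Type II error is failing to reject when Ha holds: with p = 2/3, β = P(Y ≤ 11).
Summing C(15,j)·(2/3)^j·(1/3)^{15-j} for j = 0..11 gives 11346539/14348907.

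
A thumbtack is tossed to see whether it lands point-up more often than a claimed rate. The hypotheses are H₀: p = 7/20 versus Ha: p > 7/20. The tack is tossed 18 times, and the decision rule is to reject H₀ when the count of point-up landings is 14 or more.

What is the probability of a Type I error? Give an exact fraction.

3435049976681085371/13107200000000000000000

α = P(reject H₀ | H₀ true) = P(S ≥ 14 | p = 7/20), with S ~ Binomial(18, 7/20).
Adding the binomial terms for j = 14 through 18 with p = 7/20 yields 3435049976681085371/13107200000000000000000.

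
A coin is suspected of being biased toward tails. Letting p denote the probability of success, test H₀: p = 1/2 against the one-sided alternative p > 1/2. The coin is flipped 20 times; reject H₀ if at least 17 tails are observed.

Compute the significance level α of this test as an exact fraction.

1351/1048576

α = P(reject H₀ | H₀ true) = P(S ≥ 17 | p = 1/2), with S ~ Binomial(20, 1/2).
P(S ≥ 17) = [C(20,17) + C(20,18) + C(20,19) + C(20,20)] / 2^20 = (1140 + 190 + 20 + 1) / 1048576 = 1351/1048576.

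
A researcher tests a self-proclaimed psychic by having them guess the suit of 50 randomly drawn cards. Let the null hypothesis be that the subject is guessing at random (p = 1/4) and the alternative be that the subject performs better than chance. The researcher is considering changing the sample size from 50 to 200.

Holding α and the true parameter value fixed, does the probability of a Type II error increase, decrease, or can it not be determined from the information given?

It decreases.

A larger sample reduces the standard error, pulling the sampling distribution under Ha further from the non-rejection region.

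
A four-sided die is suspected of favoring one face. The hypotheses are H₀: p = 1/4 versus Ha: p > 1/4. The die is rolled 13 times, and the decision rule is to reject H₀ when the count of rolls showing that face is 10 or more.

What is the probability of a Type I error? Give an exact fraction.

529/4194304

The Type I error probability is α = P(K ≥ 10) computed under H₀, where K ~ Binomial(13, 1/4).
P(K ≥ 10) = Σ_{j=10}^{13} C(13,j)·(1/4)^j·(3/4)^{13-j} = 529/4194304.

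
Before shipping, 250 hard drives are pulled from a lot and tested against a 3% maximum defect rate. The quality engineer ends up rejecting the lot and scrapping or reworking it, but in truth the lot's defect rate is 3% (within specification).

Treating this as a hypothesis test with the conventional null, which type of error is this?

Type I error

The null hypothesis here is that the lot's defect rate is 3% (within specification).
'Rejecting the lot and scrapping or reworking it' corresponds to rejecting H₀.
H₀ was rejected but H₀ is true — a Type I error (false positive).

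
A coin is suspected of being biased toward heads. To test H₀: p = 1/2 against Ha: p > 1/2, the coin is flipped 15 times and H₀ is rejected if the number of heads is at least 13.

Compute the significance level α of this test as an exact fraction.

The Type I error probability is α = P(K ≥ 13) computed under H₀, where K ~ Binomial(15, 1/2).
That's C(15,13) + C(15,14) + C(15,15) over 2^15, i.e. (105 + 15 + 1)/32768 = 121/32768.

121/32768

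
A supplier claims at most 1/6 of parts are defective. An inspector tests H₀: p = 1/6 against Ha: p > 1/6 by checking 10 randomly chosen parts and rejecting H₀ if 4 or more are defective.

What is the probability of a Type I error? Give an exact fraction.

The significance level is the probability, assuming p = 1/6, of seeing 4 or more defectives in 10 draws.
α = 1 − P(Y ≤ 3) = 1 − 390625/419904 = 29279/419904.

29279/419904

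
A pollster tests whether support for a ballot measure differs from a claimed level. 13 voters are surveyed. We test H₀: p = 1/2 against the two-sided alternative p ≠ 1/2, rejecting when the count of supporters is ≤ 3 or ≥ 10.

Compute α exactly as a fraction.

The significance level is the null-hypothesis probability of the rejection region {≤3} ∪ {≥10}.
By symmetry, α = 2·P(K ≤ 3) = 2·(1 + 13 + 78 + 286)/8192 = 756/8192 = 189/2048.

189/2048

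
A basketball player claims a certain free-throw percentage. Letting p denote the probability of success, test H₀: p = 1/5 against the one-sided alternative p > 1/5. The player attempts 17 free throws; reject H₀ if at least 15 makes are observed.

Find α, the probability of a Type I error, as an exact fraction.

449/152587890625

The Type I error probability is α = P(X ≥ 15) computed under H₀, where X ~ Binomial(17, 1/5).
Summing C(17,j)(1/5)^j(4/5)^{17−j} for j = 15,…,17 gives 449/152587890625.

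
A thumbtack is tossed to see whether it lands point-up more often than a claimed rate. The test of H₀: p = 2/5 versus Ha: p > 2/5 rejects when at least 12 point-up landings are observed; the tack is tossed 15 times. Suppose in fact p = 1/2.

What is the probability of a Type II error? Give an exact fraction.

503/512

β = P(fail to reject H₀ | Ha true) = P(K ≤ 11 | p = 1/2), K ~ Binomial(15, 1/2).
Summing C(15,j)·(1/2)^j·(1/2)^{15-j} for j = 0..11 gives 503/512.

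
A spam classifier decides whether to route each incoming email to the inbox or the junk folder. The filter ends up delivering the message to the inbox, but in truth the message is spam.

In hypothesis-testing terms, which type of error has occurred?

Type II error

The null hypothesis here is that the message is legitimate (not spam).
'Delivering the message to the inbox' corresponds to failing to reject H₀.
H₀ was not rejected but H₀ is false — a Type II error (false negative).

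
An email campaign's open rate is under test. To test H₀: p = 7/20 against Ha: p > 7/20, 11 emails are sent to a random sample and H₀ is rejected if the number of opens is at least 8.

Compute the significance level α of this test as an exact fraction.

62680681273/5120000000000

The Type I error probability is α = P(Y ≥ 8) computed under H₀, where Y ~ Binomial(11, 7/20).
Summing C(11,j)(7/20)^j(13/20)^{11−j} for j = 8,…,11 gives 62680681273/5120000000000.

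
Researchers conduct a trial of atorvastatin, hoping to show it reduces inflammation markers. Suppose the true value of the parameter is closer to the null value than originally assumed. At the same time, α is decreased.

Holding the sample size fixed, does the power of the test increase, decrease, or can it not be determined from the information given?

It decreases.

A smaller departure from H₀ means the test statistic under Ha is distributed closer to where it would be under H₀; rejection becomes less likely. Tightening α shrinks the rejection region. When Ha holds, fewer sample outcomes clear the stricter threshold, so more fall in the acceptance region. Both changes push β in the same direction.
Since power = 1 − β and β increases, power decreases.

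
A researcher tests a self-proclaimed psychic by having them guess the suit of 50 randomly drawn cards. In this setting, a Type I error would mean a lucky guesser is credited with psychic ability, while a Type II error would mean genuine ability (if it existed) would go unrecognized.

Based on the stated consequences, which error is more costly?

Type I error

The Type I consequence (a lucky guesser is credited with psychic ability) is more severe than the Type II consequence (genuine ability (if it existed) would go unrecognized).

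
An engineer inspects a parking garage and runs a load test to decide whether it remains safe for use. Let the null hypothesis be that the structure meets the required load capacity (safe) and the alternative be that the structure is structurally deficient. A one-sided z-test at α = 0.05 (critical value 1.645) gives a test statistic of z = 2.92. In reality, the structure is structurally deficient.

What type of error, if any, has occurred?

Neither — the decision is correct.

Since z = 2.92 > z* = 1.645, H₀ is rejected.
H₀ is false (actually the structure is structurally deficient).
The decision matches the true state — no error.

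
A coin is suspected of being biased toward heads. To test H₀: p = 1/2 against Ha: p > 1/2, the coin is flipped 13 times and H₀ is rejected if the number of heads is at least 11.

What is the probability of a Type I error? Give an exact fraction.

Under H₀, K ~ Binomial(13, 1/2), and α = P(K ≥ 11).
Summing the upper tail: (78 + 13 + 1) / 2^13 = 92/8192 = 23/2048.

23/2048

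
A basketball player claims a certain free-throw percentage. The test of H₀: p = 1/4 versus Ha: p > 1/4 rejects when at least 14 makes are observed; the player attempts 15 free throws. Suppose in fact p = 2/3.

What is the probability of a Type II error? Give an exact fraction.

Under the alternative p = 2/3, S ~ Binomial(15, 2/3); β is the probability the test does not reject, P(S < 14).
Summing C(15,j)·(2/3)^j·(1/3)^{15-j} for j = 0..13 gives 14070379/14348907.

14070379/14348907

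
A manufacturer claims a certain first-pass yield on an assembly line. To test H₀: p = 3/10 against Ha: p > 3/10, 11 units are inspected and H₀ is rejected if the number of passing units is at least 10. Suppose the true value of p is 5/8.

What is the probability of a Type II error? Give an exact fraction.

Under the alternative p = 5/8, X ~ Binomial(11, 5/8); β is the probability the test does not reject, P(X < 10).
Equivalently, β = 1 − P(X ≥ 10) = 4109420421/4294967296.

4109420421/4294967296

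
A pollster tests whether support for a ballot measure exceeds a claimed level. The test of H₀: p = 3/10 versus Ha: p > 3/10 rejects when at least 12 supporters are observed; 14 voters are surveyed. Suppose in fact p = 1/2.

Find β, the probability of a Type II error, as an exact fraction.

β = P(fail to reject H₀ | Ha true) = P(Y ≤ 11 | p = 1/2), Y ~ Binomial(14, 1/2).
Adding the binomial probabilities P(Y=0)+…+P(Y=11) at p = 1/2 gives 8139/8192.

8139/8192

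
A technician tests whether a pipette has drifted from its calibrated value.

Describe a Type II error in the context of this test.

A Type II error would mean concluding that the instrument is correctly calibrated (or at least failing to establish that the instrument has drifted out of calibration) when in fact the instrument has drifted out of calibration.

With the conventional null hypothesis that the instrument is correctly calibrated:
A Type II error is failing to reject H₀ when H₀ is false.
Here that means leaving the instrument in service when actually the instrument has drifted out of calibration.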